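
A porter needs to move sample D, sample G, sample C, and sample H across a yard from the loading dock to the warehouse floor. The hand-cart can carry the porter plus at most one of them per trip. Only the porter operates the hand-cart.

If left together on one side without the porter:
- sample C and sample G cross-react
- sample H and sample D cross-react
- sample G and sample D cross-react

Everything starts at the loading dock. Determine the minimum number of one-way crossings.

Whatever the first load, the items left behind include a forbidden pair without the porter. No opening move is safe, so no plan exists.

impossible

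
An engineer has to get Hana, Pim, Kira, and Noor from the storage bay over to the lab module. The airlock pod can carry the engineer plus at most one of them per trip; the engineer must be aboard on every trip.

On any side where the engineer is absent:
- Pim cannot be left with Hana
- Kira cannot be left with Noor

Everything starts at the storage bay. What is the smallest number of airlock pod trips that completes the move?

impossible

Whatever the first load, the items left behind include a forbidden pair without the engineer. No opening move is safe, so no plan exists.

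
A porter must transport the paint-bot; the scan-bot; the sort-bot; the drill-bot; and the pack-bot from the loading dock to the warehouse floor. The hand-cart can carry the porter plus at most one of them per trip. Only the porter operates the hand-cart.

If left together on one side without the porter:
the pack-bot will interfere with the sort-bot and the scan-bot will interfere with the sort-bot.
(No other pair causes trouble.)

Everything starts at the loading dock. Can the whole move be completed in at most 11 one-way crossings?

Yes

Yes — this plan uses 11 crossings (≤ 11):
1. Porter goes to the warehouse floor with the sort-bot.  [the loading dock: the drill-bot, the pack-bot, the paint-bot, the scan-bot | the warehouse floor: the sort-bot]
2. Porter goes back to the loading dock alone.  [the loading dock: the drill-bot, the pack-bot, the paint-bot, the scan-bot | the warehouse floor: the sort-bot]
3. Porter goes to the warehouse floor with the paint-bot.  [the loading dock: the drill-bot, the pack-bot, the scan-bot | the warehouse floor: the paint-bot, the sort-bot]
4. Porter goes back to the loading dock alone.  [the loading dock: the drill-bot, the pack-bot, the scan-bot | the warehouse floor: the paint-bot, the sort-bot]
5. Porter goes to the warehouse floor with the scan-bot.  [the loading dock: the drill-bot, the pack-bot | the warehouse floor: the paint-bot, the scan-bot, the sort-bot]
6. Porter goes back to the loading dock with the sort-bot.  [the loading dock: the drill-bot, the pack-bot, the sort-bot | the warehouse floor: the paint-bot, the scan-bot]
7. Porter goes to the warehouse floor with the pack-bot.  [the loading dock: the drill-bot, the sort-bot | the warehouse floor: the pack-bot, the paint-bot, the scan-bot]
8. Porter goes back to the loading dock alone.  [the loading dock: the drill-bot, the sort-bot | the warehouse floor: the pack-bot, the paint-bot, the scan-bot]
9. Porter goes to the warehouse floor with the drill-bot.  [the loading dock: the sort-bot | the warehouse floor: the drill-bot, the pack-bot, the paint-bot, the scan-bot]
10. Porter goes back to the loading dock alone.  [the loading dock: the sort-bot | the warehouse floor: the drill-bot, the pack-bot, the paint-bot, the scan-bot]
11. Porter goes to the warehouse floor with the sort-bot.  [the loading dock: — | the warehouse floor: the drill-bot, the pack-bot, the paint-bot, the scan-bot, the sort-bot]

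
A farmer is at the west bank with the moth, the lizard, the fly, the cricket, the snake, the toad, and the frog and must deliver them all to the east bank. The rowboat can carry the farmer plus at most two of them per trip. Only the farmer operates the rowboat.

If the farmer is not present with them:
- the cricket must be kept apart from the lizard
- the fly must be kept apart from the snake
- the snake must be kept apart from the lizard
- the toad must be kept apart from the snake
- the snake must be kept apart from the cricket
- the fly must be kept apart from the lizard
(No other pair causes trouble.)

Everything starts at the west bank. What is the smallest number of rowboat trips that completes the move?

11

Counting alone: the farmer can take at most 2 across per trip to the east bank, so moving all 7 needs at least 4 loaded trips out, with a return between consecutive ones — at least 7 crossings.
The safety rule pushes this higher. Following every safe sequence of crossings, the most of the 7 that can be at the east bank as the rowboat arrives there on crossings 7, 9 is 5, 6 respectively — never all 7.
So no plan with fewer than 11 crossings exists, and this one achieves 11:
1. Farmer goes to the east bank with the lizard and the snake.  [the west bank: the cricket, the fly, the frog, the moth, the toad | the east bank: the lizard, the snake]
2. Farmer goes back to the west bank with the lizard.  [the west bank: the cricket, the fly, the frog, the lizard, the moth, the toad | the east bank: the snake]
3. Farmer goes to the east bank with the lizard and the moth.  [the west bank: the cricket, the fly, the frog, the toad | the east bank: the lizard, the moth, the snake]
4. Farmer goes back to the west bank with the lizard.  [the west bank: the cricket, the fly, the frog, the lizard, the toad | the east bank: the moth, the snake]
5. Farmer goes to the east bank with the lizard and the toad.  [the west bank: the cricket, the fly, the frog | the east bank: the lizard, the moth, the snake, the toad]
6. Farmer goes back to the west bank with the snake.  [the west bank: the cricket, the fly, the frog, the snake | the east bank: the lizard, the moth, the toad]
7. Farmer goes to the east bank with the cricket and the fly.  [the west bank: the frog, the snake | the east bank: the cricket, the fly, the lizard, the moth, the toad]
8. Farmer goes back to the west bank with the lizard.  [the west bank: the frog, the lizard, the snake | the east bank: the cricket, the fly, the moth, the toad]
9. Farmer goes to the east bank with the frog and the lizard.  [the west bank: the snake | the east bank: the cricket, the fly, the frog, the lizard, the moth, the toad]
10. Farmer goes back to the west bank with the lizard.  [the west bank: the lizard, the snake | the east bank: the cricket, the fly, the frog, the moth, the toad]
11. Farmer goes to the east bank with the lizard and the snake.  [the west bank: — | the east bank: the cricket, the fly, the frog, the lizard, the moth, the snake, the toad]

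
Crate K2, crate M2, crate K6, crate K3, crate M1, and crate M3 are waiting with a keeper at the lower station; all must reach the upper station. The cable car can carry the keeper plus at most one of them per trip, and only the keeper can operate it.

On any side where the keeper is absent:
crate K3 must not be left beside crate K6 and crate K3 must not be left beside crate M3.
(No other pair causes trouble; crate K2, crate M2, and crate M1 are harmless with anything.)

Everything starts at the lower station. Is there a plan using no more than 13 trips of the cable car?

Yes — this plan uses 13 crossings (≤ 13):
1. Keeper goes to the upper station with crate K3.  [the lower station: crate K2, crate K6, crate M1, crate M2, crate M3 | the upper station: crate K3]
2. Keeper goes back to the lower station alone.  [the lower station: crate K2, crate K6, crate M1, crate M2, crate M3 | the upper station: crate K3]
3. Keeper goes to the upper station with crate K2.  [the lower station: crate K6, crate M1, crate M2, crate M3 | the upper station: crate K2, crate K3]
4. Keeper goes back to the lower station alone.  [the lower station: crate K6, crate M1, crate M2, crate M3 | the upper station: crate K2, crate K3]
5. Keeper goes to the upper station with crate M2.  [the lower station: crate K6, crate M1, crate M3 | the upper station: crate K2, crate K3, crate M2]
6. Keeper goes back to the lower station alone.  [the lower station: crate K6, crate M1, crate M3 | the upper station: crate K2, crate K3, crate M2]
7. Keeper goes to the upper station with crate K6.  [the lower station: crate M1, crate M3 | the upper station: crate K2, crate K3, crate K6, crate M2]
8. Keeper goes back to the lower station with crate K3.  [the lower station: crate K3, crate M1, crate M3 | the upper station: crate K2, crate K6, crate M2]
9. Keeper goes to the upper station with crate M3.  [the lower station: crate K3, crate M1 | the upper station: crate K2, crate K6, crate M2, crate M3]
10. Keeper goes back to the lower station alone.  [the lower station: crate K3, crate M1 | the upper station: crate K2, crate K6, crate M2, crate M3]
11. Keeper goes to the upper station with crate M1.  [the lower station: crate K3 | the upper station: crate K2, crate K6, crate M1, crate M2, crate M3]
12. Keeper goes back to the lower station alone.  [the lower station: crate K3 | the upper station: crate K2, crate K6, crate M1, crate M2, crate M3]
13. Keeper goes to the upper station with crate K3.  [the lower station: — | the upper station: crate K2, crate K3, crate K6, crate M1, crate M2, crate M3]

Yes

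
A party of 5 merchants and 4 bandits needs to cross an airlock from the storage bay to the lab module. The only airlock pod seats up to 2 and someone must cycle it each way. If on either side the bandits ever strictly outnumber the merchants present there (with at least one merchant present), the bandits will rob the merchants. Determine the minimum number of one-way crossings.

15

Counting alone: each trip to the lab module takes at most 2 across and each return brings at least 1 back, so after t trips out (and t−1 returns) at most 2t − (t−1) of the 9 are across; that first reaches 9 at t = 8, so at least 15 crossings are needed.
The plan below uses exactly 15 crossings, so it is optimal:
1. 2 bandits → the lab module.  (the storage bay: 5M 2B; the lab module: 0M 2B)
2. 1 bandit ← the storage bay.  (the storage bay: 5M 3B; the lab module: 0M 1B)
3. 2 bandits → the lab module.  (the storage bay: 5M 1B; the lab module: 0M 3B)
4. 1 bandit ← the storage bay.  (the storage bay: 5M 2B; the lab module: 0M 2B)
5. 2 merchants → the lab module.  (the storage bay: 3M 2B; the lab module: 2M 2B)
6. 1 bandit ← the storage bay.  (the storage bay: 3M 3B; the lab module: 2M 1B)
7. 1 merchant and 1 bandit → the lab module.  (the storage bay: 2M 2B; the lab module: 3M 2B)
8. 1 merchant ← the storage bay.  (the storage bay: 3M 2B; the lab module: 2M 2B)
9. 1 merchant and 1 bandit → the lab module.  (the storage bay: 2M 1B; the lab module: 3M 3B)
10. 1 bandit ← the storage bay.  (the storage bay: 2M 2B; the lab module: 3M 2B)
11. 1 merchant and 1 bandit → the lab module.  (the storage bay: 1M 1B; the lab module: 4M 3B)
12. 1 merchant ← the storage bay.  (the storage bay: 2M 1B; the lab module: 3M 3B)
13. 1 merchant and 1 bandit → the lab module.  (the storage bay: 1M 0B; the lab module: 4M 4B)
14. 1 bandit ← the storage bay.  (the storage bay: 1M 1B; the lab module: 4M 3B)
15. 1 merchant and 1 bandit → the lab module.  (the storage bay: 0M 0B; the lab module: 5M 4B)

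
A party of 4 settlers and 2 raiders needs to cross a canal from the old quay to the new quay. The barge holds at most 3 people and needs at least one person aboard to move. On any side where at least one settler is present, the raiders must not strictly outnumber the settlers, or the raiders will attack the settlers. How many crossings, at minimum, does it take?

Counting alone: each trip to the new quay takes at most 3 across and each return brings at least 1 back, so after t trips out (and t−1 returns) at most 3t − (t−1) of the 6 are across; that first reaches 6 at t = 3, so at least 5 crossings are needed.
The plan below uses exactly 5 crossings, so it is optimal:
1. 2 raiders → the new quay.  (the old quay: 4S 0R; the new quay: 0S 2R)
2. 1 raider ← the old quay.  (the old quay: 4S 1R; the new quay: 0S 1R)
3. 2 settlers and 1 raider → the new quay.  (the old quay: 2S 0R; the new quay: 2S 2R)
4. 1 raider ← the old quay.  (the old quay: 2S 1R; the new quay: 2S 1R)
5. 2 settlers and 1 raider → the new quay.  (the old quay: 0S 0R; the new quay: 4S 2R)

5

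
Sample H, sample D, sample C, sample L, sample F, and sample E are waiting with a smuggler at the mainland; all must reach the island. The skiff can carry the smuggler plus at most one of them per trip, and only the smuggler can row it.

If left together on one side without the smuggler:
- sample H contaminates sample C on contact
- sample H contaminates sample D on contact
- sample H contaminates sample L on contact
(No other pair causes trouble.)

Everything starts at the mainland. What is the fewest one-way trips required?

impossible

Following every safe sequence of crossings from the start, the most of the 6 that can be at the island as the skiff arrives there on crossings 1, 3, 5, 7 is 1, 2, 3, 4 respectively; the best ever achieved is 4 of 6.
From crossing 9 on, no configuration arises that was not already reachable earlier: only 36 distinct safe configurations (who is on which side, and where the skiff is) can ever be reached, none of them has everyone across, and every continuation just revisits them. So no valid plan exists.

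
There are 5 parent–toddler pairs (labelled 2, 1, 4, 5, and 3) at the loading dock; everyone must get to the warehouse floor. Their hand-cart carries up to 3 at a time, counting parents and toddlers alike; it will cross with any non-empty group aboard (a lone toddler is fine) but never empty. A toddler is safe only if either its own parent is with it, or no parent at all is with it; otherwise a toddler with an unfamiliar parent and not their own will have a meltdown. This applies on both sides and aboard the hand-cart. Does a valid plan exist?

1. parent 2 and toddler 2 cross → the warehouse floor.
2. parent 2 crosses ← the loading dock.
3. toddler 1, toddler 4, and toddler 5 cross → the warehouse floor.
4. toddler 2 crosses ← the loading dock.
5. parent 1, parent 4, and parent 5 cross → the warehouse floor.
6. parent 1 and toddler 1 cross ← the loading dock.
7. parent 1, parent 2, and parent 3 cross → the warehouse floor.
8. toddler 4 crosses ← the loading dock.
9. toddler 1 and toddler 2 cross → the warehouse floor.
10. toddler 2 crosses ← the loading dock.
11. toddler 2, toddler 3, and toddler 4 cross → the warehouse floor.

Yes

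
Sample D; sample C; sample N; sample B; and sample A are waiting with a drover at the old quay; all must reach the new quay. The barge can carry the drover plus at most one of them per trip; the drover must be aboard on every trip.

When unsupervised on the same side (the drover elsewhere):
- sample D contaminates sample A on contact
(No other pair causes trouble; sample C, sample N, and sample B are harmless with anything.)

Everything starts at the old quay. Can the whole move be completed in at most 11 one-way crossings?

Yes — this plan uses 9 crossings (≤ 11):
1. Drover goes to the new quay with sample D.  [the old quay: sample A, sample B, sample C, sample N | the new quay: sample D]
2. Drover goes back to the old quay alone.  [the old quay: sample A, sample B, sample C, sample N | the new quay: sample D]
3. Drover goes to the new quay with sample C.  [the old quay: sample A, sample B, sample N | the new quay: sample C, sample D]
4. Drover goes back to the old quay alone.  [the old quay: sample A, sample B, sample N | the new quay: sample C, sample D]
5. Drover goes to the new quay with sample N.  [the old quay: sample A, sample B | the new quay: sample C, sample D, sample N]
6. Drover goes back to the old quay alone.  [the old quay: sample A, sample B | the new quay: sample C, sample D, sample N]
7. Drover goes to the new quay with sample B.  [the old quay: sample A | the new quay: sample B, sample C, sample D, sample N]
8. Drover goes back to the old quay alone.  [the old quay: sample A | the new quay: sample B, sample C, sample D, sample N]
9. Drover goes to the new quay with sample A.  [the old quay: — | the new quay: sample A, sample B, sample C, sample D, sample N]

Yes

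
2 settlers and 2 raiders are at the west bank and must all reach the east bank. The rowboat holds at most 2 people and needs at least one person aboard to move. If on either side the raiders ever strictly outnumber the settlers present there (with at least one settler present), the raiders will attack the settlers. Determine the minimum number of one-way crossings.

Counting alone: each trip to the east bank takes at most 2 across and each return brings at least 1 back, so after t trips out (and t−1 returns) at most 2t − (t−1) of the 4 are across; that first reaches 4 at t = 3, so at least 5 crossings are needed.
The plan below uses exactly 5 crossings, so it is optimal:
1. 2 raiders → the east bank.  (the west bank: 2S 0R; the east bank: 0S 2R)
2. 1 raider ← the west bank.  (the west bank: 2S 1R; the east bank: 0S 1R)
3. 2 settlers → the east bank.  (the west bank: 0S 1R; the east bank: 2S 1R)
4. 1 raider ← the west bank.  (the west bank: 0S 2R; the east bank: 2S 0R)
5. 2 raiders → the east bank.  (the west bank: 0S 0R; the east bank: 2S 2R)

5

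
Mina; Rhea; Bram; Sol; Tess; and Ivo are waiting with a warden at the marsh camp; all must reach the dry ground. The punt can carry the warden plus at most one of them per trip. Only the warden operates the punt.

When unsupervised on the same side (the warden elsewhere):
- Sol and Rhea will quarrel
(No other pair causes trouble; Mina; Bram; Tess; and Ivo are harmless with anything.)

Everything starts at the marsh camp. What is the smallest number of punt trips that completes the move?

Counting alone: the warden can take at most 1 across per trip to the dry ground, so moving all 6 needs at least 6 loaded trips out, with a return between consecutive ones — at least 11 crossings.
The plan below uses exactly 11 crossings, so it is optimal:
1. Warden goes to the dry ground with Rhea.
2. Warden goes back to the marsh camp alone.
3. Warden goes to the dry ground with Mina.
4. Warden goes back to the marsh camp alone.
5. Warden goes to the dry ground with Bram.
6. Warden goes back to the marsh camp alone.
7. Warden goes to the dry ground with Tess.
8. Warden goes back to the marsh camp alone.
9. Warden goes to the dry ground with Ivo.
10. Warden goes back to the marsh camp alone.
11. Warden goes to the dry ground with Sol.

11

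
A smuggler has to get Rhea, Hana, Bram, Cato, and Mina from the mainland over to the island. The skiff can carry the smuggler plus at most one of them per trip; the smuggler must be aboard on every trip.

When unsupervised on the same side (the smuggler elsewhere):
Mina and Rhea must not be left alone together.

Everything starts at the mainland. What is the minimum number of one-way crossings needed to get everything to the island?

9

Counting alone: the smuggler can take at most 1 across per trip to the island, so moving all 5 needs at least 5 loaded trips out, with a return between consecutive ones — at least 9 crossings.
The plan below uses exactly 9 crossings, so it is optimal:
1. Smuggler goes to the island with Rhea.
2. Smuggler goes back to the mainland alone.
3. Smuggler goes to the island with Hana.
4. Smuggler goes back to the mainland alone.
5. Smuggler goes to the island with Bram.
6. Smuggler goes back to the mainland alone.
7. Smuggler goes to the island with Cato.
8. Smuggler goes back to the mainland alone.
9. Smuggler goes to the island with Mina.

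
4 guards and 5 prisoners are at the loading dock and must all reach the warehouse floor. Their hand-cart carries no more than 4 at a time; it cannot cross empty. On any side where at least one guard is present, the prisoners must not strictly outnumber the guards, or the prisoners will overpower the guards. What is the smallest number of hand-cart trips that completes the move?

impossible

The prisoners already outnumber the guards at the loading dock before anyone moves, so the starting position itself is disallowed.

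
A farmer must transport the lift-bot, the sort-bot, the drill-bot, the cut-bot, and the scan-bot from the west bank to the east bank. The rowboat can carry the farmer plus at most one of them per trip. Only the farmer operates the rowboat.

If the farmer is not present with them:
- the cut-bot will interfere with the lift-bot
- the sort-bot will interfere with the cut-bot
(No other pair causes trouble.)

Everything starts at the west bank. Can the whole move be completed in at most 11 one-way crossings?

Yes — this plan uses 11 crossings (≤ 11):
1. Farmer goes to the east bank with the cut-bot.
2. Farmer goes back to the west bank alone.
3. Farmer goes to the east bank with the lift-bot.
4. Farmer goes back to the west bank with the cut-bot.
5. Farmer goes to the east bank with the sort-bot.
6. Farmer goes back to the west bank alone.
7. Farmer goes to the east bank with the drill-bot.
8. Farmer goes back to the west bank alone.
9. Farmer goes to the east bank with the scan-bot.
10. Farmer goes back to the west bank alone.
11. Farmer goes to the east bank with the cut-bot.

Yes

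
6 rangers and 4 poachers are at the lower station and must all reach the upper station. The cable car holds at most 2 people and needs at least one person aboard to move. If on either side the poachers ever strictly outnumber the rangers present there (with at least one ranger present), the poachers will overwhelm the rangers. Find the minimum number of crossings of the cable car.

Counting alone: each trip to the upper station takes at most 2 across and each return brings at least 1 back, so after t trips out (and t−1 returns) at most 2t − (t−1) of the 10 are across; that first reaches 10 at t = 9, so at least 17 crossings are needed.
The plan below uses exactly 17 crossings, so it is optimal:
1. 2 poachers → the upper station.  (the lower station: 6R 2P; the upper station: 0R 2P)
2. 1 poacher ← the lower station.  (the lower station: 6R 3P; the upper station: 0R 1P)
3. 2 poachers → the upper station.  (the lower station: 6R 1P; the upper station: 0R 3P)
4. 1 poacher ← the lower station.  (the lower station: 6R 2P; the upper station: 0R 2P)
5. 2 rangers → the upper station.  (the lower station: 4R 2P; the upper station: 2R 2P)
6. 1 poacher ← the lower station.  (the lower station: 4R 3P; the upper station: 2R 1P)
7. 1 ranger and 1 poacher → the upper station.  (the lower station: 3R 2P; the upper station: 3R 2P)
8. 1 poacher ← the lower station.  (the lower station: 3R 3P; the upper station: 3R 1P)
9. 2 poachers → the upper station.  (the lower station: 3R 1P; the upper station: 3R 3P)
10. 1 poacher ← the lower station.  (the lower station: 3R 2P; the upper station: 3R 2P)
11. 1 ranger and 1 poacher → the upper station.  (the lower station: 2R 1P; the upper station: 4R 3P)
12. 1 poacher ← the lower station.  (the lower station: 2R 2P; the upper station: 4R 2P)
13. 2 poachers → the upper station.  (the lower station: 2R 0P; the upper station: 4R 4P)
14. 1 poacher ← the lower station.  (the lower station: 2R 1P; the upper station: 4R 3P)
15. 1 ranger and 1 poacher → the upper station.  (the lower station: 1R 0P; the upper station: 5R 4P)
16. 1 poacher ← the lower station.  (the lower station: 1R 1P; the upper station: 5R 3P)
17. 1 ranger and 1 poacher → the upper station.  (the lower station: 0R 0P; the upper station: 6R 4P)

17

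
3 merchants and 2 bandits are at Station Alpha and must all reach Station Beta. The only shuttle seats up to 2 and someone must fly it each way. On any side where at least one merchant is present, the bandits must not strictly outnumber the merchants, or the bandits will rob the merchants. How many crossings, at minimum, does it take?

Counting alone: each trip to Station Beta takes at most 2 across and each return brings at least 1 back, so after t trips out (and t−1 returns) at most 2t − (t−1) of the 5 are across; that first reaches 5 at t = 4, so at least 7 crossings are needed.
The plan below uses exactly 7 crossings, so it is optimal:
1. 2 bandits → Station Beta.  (Station Alpha: 3M 0B; Station Beta: 0M 2B)
2. 1 bandit ← Station Alpha.  (Station Alpha: 3M 1B; Station Beta: 0M 1B)
3. 2 merchants → Station Beta.  (Station Alpha: 1M 1B; Station Beta: 2M 1B)
4. 1 merchant ← Station Alpha.  (Station Alpha: 2M 1B; Station Beta: 1M 1B)
5. 1 merchant and 1 bandit → Station Beta.  (Station Alpha: 1M 0B; Station Beta: 2M 2B)
6. 1 bandit ← Station Alpha.  (Station Alpha: 1M 1B; Station Beta: 2M 1B)
7. 1 merchant and 1 bandit → Station Beta.  (Station Alpha: 0M 0B; Station Beta: 3M 2B)

7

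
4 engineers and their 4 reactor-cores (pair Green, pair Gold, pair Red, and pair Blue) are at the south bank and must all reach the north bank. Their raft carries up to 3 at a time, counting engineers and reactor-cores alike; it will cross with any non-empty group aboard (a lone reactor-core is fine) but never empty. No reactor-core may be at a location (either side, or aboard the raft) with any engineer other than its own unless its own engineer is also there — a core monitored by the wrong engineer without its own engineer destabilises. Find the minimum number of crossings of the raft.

Counting alone: each trip to the north bank takes at most 3 across and each return brings at least 1 back, so after t trips out (and t−1 returns) at most 3t − (t−1) of the 8 are across; that first reaches 8 at t = 4, so at least 7 crossings are needed.
The safety rule pushes this higher. Following every safe sequence of crossings, the most of the 8 that can be at the north bank as the raft arrives there on crossing 7 is 7 — never all 8.
So no plan with fewer than 9 crossings exists, and this one achieves 9:
1. engineer Green and reactor-core Green cross → the north bank.
2. engineer Green crosses ← the south bank.
3. engineer Gold, engineer Green, and reactor-core Gold cross → the north bank.
4. engineer Green and reactor-core Green cross ← the south bank.
5. engineer Blue, engineer Green, and engineer Red cross → the north bank.
6. reactor-core Gold crosses ← the south bank.
7. reactor-core Gold and reactor-core Green cross → the north bank.
8. reactor-core Green crosses ← the south bank.
9. reactor-core Blue, reactor-core Green, and reactor-core Red cross → the north bank.

9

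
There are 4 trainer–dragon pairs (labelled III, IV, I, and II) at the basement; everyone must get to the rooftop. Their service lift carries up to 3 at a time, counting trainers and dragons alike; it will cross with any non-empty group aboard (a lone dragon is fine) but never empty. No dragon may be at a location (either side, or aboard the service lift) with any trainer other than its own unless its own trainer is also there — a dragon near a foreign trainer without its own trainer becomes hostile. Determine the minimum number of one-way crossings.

Counting alone: each trip to the rooftop takes at most 3 across and each return brings at least 1 back, so after t trips out (and t−1 returns) at most 3t − (t−1) of the 8 are across; that first reaches 8 at t = 4, so at least 7 crossings are needed.
The safety rule pushes this higher. Following every safe sequence of crossings, the most of the 8 that can be at the rooftop as the service lift arrives there on crossing 7 is 7 — never all 8.
So no plan with fewer than 9 crossings exists, and this one achieves 9:
1. dragon III and trainer III cross → the rooftop.
2. trainer III crosses ← the basement.
3. dragon IV, trainer III, and trainer IV cross → the rooftop.
4. dragon III and trainer III cross ← the basement.
5. trainer I, trainer II, and trainer III cross → the rooftop.
6. dragon IV crosses ← the basement.
7. dragon III and dragon IV cross → the rooftop.
8. dragon III crosses ← the basement.
9. dragon I, dragon II, and dragon III cross → the rooftop.

9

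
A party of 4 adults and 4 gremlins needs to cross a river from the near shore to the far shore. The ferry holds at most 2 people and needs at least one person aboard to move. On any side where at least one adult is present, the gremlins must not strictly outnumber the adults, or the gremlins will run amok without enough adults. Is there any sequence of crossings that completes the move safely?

Following every safe sequence of crossings from the start, the most of the 8 that can be at the far shore as the ferry arrives there on crossings 1, 3, 5 is 2, 3, 4 respectively; the best ever achieved is 4 of 8.
From crossing 7 on, no configuration arises that was not already reachable earlier: only 11 distinct safe configurations (who is on which side, and where the ferry is) can ever be reached, none of them has everyone across, and every continuation just revisits them. They are: 0 adults + 0 gremlins across (ferry back at the start); 0 adults + 1 gremlin across (ferry there); 0 adults + 1 gremlin across (ferry back at the start); 0 adults + 2 gremlins across (ferry there); 0 adults + 2 gremlins across (ferry back at the start); 0 adults + 3 gremlins across (ferry there); 0 adults + 3 gremlins across (ferry back at the start); 0 adults + 4 gremlins across (ferry there); 1 adult + 1 gremlin across (ferry there); 1 adult + 1 gremlin across (ferry back at the start); 2 adults + 2 gremlins across (ferry there). So no valid plan exists.

No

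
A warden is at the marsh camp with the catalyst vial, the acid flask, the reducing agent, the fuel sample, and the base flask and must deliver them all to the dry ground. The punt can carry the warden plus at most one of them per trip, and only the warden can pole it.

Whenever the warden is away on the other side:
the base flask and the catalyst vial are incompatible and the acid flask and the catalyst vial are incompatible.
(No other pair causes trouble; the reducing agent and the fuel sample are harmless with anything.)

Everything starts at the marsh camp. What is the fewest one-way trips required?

11

Counting alone: the warden can take at most 1 across per trip to the dry ground, so moving all 5 needs at least 5 loaded trips out, with a return between consecutive ones — at least 9 crossings.
The safety rule pushes this higher. Following every safe sequence of crossings, the most of the 5 that can be at the dry ground as the punt arrives there on crossing 9 is 4 — never all 5.
So no plan with fewer than 11 crossings exists, and this one achieves 11:
1. Warden goes to the dry ground with the catalyst vial.
2. Warden goes back to the marsh camp alone.
3. Warden goes to the dry ground with the acid flask.
4. Warden goes back to the marsh camp with the catalyst vial.
5. Warden goes to the dry ground with the base flask.
6. Warden goes back to the marsh camp alone.
7. Warden goes to the dry ground with the reducing agent.
8. Warden goes back to the marsh camp alone.
9. Warden goes to the dry ground with the fuel sample.
10. Warden goes back to the marsh camp alone.
11. Warden goes to the dry ground with the catalyst vial.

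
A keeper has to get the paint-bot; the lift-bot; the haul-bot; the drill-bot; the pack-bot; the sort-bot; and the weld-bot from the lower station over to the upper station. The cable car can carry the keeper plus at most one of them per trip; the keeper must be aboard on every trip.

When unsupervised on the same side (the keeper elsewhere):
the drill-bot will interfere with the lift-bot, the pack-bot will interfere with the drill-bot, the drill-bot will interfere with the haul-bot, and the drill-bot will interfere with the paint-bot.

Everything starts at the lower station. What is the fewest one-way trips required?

impossible

Following every safe sequence of crossings from the start, the most of the 7 that can be at the upper station as the cable car arrives there on crossings 1, 3, 5, 7 is 1, 2, 3, 4 respectively; the best ever achieved is 4 of 7.
From crossing 9 on, no configuration arises that was not already reachable earlier: only 44 distinct safe configurations (who is on which side, and where the cable car is) can ever be reached, none of them has everyone across, and every continuation just revisits them. So no valid plan exists.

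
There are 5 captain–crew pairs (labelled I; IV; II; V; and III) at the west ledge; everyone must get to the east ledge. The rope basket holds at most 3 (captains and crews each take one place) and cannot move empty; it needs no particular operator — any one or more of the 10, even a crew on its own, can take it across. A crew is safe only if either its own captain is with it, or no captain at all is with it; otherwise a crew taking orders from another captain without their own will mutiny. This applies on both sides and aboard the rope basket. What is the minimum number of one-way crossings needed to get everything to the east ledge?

Counting alone: each trip to the east ledge takes at most 3 across and each return brings at least 1 back, so after t trips out (and t−1 returns) at most 3t − (t−1) of the 10 are across; that first reaches 10 at t = 5, so at least 9 crossings are needed.
The safety rule pushes this higher. Following every safe sequence of crossings, the most of the 10 that can be at the east ledge as the rope basket arrives there on crossing 9 is 9 — never all 10.
So no plan with fewer than 11 crossings exists, and this one achieves 11:
1. captain I and crew I cross → the east ledge.
2. captain I crosses ← the west ledge.
3. crew II, crew IV, and crew V cross → the east ledge.
4. crew I crosses ← the west ledge.
5. captain II, captain IV, and captain V cross → the east ledge.
6. captain IV and crew IV cross ← the west ledge.
7. captain I, captain III, and captain IV cross → the east ledge.
8. crew II crosses ← the west ledge.
9. crew I and crew IV cross → the east ledge.
10. crew I crosses ← the west ledge.
11. crew I, crew II, and crew III cross → the east ledge.

11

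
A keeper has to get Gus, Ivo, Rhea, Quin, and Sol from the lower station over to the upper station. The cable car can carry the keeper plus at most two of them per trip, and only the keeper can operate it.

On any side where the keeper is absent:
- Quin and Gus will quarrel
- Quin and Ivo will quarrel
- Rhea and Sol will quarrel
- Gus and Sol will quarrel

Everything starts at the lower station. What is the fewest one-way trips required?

7

Counting alone: the keeper can take at most 2 across per trip to the upper station, so moving all 5 needs at least 3 loaded trips out, with a return between consecutive ones — at least 5 crossings.
The safety rule pushes this higher. Following every safe sequence of crossings, the most of the 5 that can be at the upper station as the cable car arrives there on crossing 5 is 4 — never all 5.
So no plan with fewer than 7 crossings exists, and this one achieves 7:
1. Keeper goes to the upper station with Quin and Sol.
2. Keeper goes back to the lower station alone.
3. Keeper goes to the upper station with Gus.
4. Keeper goes back to the lower station with Quin and Sol.
5. Keeper goes to the upper station with Ivo and Rhea.
6. Keeper goes back to the lower station alone.
7. Keeper goes to the upper station with Quin and Sol.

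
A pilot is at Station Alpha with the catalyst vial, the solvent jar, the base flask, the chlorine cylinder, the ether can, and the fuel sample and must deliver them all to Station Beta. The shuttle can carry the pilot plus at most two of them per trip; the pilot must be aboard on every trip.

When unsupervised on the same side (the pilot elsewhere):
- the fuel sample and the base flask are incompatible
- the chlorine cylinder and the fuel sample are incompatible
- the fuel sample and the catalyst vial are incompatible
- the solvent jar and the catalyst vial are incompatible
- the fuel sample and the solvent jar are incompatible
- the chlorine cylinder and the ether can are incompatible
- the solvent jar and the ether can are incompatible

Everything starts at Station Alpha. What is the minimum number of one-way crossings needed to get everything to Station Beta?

impossible

Whatever the first load, the items left behind include a forbidden pair without the pilot. No opening move is safe, so no plan exists.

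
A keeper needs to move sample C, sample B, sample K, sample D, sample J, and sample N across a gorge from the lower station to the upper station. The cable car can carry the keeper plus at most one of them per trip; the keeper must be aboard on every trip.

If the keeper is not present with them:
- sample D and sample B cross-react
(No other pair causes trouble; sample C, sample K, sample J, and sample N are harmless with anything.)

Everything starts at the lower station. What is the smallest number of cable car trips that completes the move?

Counting alone: the keeper can take at most 1 across per trip to the upper station, so moving all 6 needs at least 6 loaded trips out, with a return between consecutive ones — at least 11 crossings.
The plan below uses exactly 11 crossings, so it is optimal:
1. Keeper goes to the upper station with sample B.
2. Keeper goes back to the lower station alone.
3. Keeper goes to the upper station with sample C.
4. Keeper goes back to the lower station alone.
5. Keeper goes to the upper station with sample K.
6. Keeper goes back to the lower station alone.
7. Keeper goes to the upper station with sample J.
8. Keeper goes back to the lower station alone.
9. Keeper goes to the upper station with sample N.
10. Keeper goes back to the lower station alone.
11. Keeper goes to the upper station with sample D.

11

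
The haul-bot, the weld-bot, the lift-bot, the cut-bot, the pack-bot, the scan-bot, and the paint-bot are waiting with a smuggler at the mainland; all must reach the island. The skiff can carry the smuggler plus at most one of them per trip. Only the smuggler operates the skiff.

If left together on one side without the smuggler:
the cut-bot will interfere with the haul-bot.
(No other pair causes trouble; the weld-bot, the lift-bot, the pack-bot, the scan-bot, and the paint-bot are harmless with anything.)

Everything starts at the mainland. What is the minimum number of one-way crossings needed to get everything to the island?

Counting alone: the smuggler can take at most 1 across per trip to the island, so moving all 7 needs at least 7 loaded trips out, with a return between consecutive ones — at least 13 crossings.
The plan below uses exactly 13 crossings, so it is optimal:
1. Smuggler goes to the island with the haul-bot.
2. Smuggler goes back to the mainland alone.
3. Smuggler goes to the island with the weld-bot.
4. Smuggler goes back to the mainland alone.
5. Smuggler goes to the island with the lift-bot.
6. Smuggler goes back to the mainland alone.
7. Smuggler goes to the island with the pack-bot.
8. Smuggler goes back to the mainland alone.
9. Smuggler goes to the island with the scan-bot.
10. Smuggler goes back to the mainland alone.
11. Smuggler goes to the island with the paint-bot.
12. Smuggler goes back to the mainland alone.
13. Smuggler goes to the island with the cut-bot.

13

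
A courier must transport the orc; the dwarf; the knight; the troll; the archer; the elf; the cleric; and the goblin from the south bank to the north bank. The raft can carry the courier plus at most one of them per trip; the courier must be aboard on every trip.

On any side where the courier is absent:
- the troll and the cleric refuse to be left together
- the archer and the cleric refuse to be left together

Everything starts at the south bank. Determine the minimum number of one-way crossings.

17

Counting alone: the courier can take at most 1 across per trip to the north bank, so moving all 8 needs at least 8 loaded trips out, with a return between consecutive ones — at least 15 crossings.
The safety rule pushes this higher. Following every safe sequence of crossings, the most of the 8 that can be at the north bank as the raft arrives there on crossing 15 is 7 — never all 8.
So no plan with fewer than 17 crossings exists, and this one achieves 17:
1. Courier goes to the north bank with the cleric.
2. Courier goes back to the south bank alone.
3. Courier goes to the north bank with the orc.
4. Courier goes back to the south bank alone.
5. Courier goes to the north bank with the dwarf.
6. Courier goes back to the south bank alone.
7. Courier goes to the north bank with the knight.
8. Courier goes back to the south bank alone.
9. Courier goes to the north bank with the troll.
10. Courier goes back to the south bank with the cleric.
11. Courier goes to the north bank with the archer.
12. Courier goes back to the south bank alone.
13. Courier goes to the north bank with the elf.
14. Courier goes back to the south bank alone.
15. Courier goes to the north bank with the goblin.
16. Courier goes back to the south bank alone.
17. Courier goes to the north bank with the cleric.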